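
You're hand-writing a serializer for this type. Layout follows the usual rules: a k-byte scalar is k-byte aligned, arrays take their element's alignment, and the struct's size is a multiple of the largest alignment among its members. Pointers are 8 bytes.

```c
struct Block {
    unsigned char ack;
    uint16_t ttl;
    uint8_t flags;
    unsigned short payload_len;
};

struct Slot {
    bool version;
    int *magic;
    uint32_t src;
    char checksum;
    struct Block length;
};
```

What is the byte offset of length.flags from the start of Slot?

26

Block: ack at 0 (size 1, align 1) → ends 1; pad 1 to align 2 for ttl; ttl at 2 (size 2, align 2) → ends 4; flags at 4 (size 1, align 1) → ends 5; pad 1 to align 2 for payload_len; payload_len at 6 (size 2, align 2) → ends 8; total 8 bytes, alignment 2
version at 0 (size 1, align 1) → ends 1
pad 7 to align 8 for magic
magic at 8 (size 8, align 8) → ends 16
src at 16 (size 4, align 4) → ends 20
checksum at 20 (size 1, align 1) → ends 21
pad 1 to align 2 for length
length at 22 (size 8, align 2) → ends 30
within Block: flags at 4
22 + 4 = 26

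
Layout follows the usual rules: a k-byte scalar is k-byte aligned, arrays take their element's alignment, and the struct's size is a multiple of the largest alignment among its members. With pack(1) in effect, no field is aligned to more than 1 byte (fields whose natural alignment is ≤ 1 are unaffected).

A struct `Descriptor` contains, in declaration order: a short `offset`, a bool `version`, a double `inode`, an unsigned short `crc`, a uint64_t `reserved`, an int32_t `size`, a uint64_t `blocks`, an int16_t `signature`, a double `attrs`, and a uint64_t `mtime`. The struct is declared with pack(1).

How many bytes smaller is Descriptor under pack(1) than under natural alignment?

21

natural layout:
  0..2  offset  (2B, 2-aligned)
  2..3  version  (1B, 1-aligned)
  3..8  -- padding (5B)
  8..16  inode  (8B, 8-aligned)
  16..18  crc  (2B, 2-aligned)
  18..24  -- padding (6B)
  24..32  reserved  (8B, 8-aligned)
  32..36  size  (4B, 4-aligned)
  36..40  -- padding (4B)
  40..48  blocks  (8B, 8-aligned)
  48..50  signature  (2B, 2-aligned)
  50..56  -- padding (6B)
  56..64  attrs  (8B, 8-aligned)
  64..72  mtime  (8B, 8-aligned)
  sizeof = 72, alignof = 8
packed(1) layout:
  0..2  offset  (2B, 1-aligned)
  2..3  version  (1B, 1-aligned)
  3..11  inode  (8B, 1-aligned)
  11..13  crc  (2B, 1-aligned)
  13..21  reserved  (8B, 1-aligned)
  21..25  size  (4B, 1-aligned)
  25..33  blocks  (8B, 1-aligned)
  33..35  signature  (2B, 1-aligned)
  35..43  attrs  (8B, 1-aligned)
  43..51  mtime  (8B, 1-aligned)
  sizeof = 51, alignof = 1
72 − 51 = 21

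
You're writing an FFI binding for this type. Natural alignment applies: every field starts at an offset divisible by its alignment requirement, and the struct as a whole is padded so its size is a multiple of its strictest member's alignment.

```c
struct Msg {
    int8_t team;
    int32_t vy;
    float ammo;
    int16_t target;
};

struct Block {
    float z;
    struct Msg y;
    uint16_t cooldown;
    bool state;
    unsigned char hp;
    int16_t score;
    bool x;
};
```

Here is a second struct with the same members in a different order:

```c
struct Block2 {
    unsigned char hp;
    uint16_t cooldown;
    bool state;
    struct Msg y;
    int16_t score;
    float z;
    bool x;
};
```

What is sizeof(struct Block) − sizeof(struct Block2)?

-8

Msg: team at 0 (size 1, align 1) → ends 1; pad 3 to align 4 for vy; vy at 4 (size 4, align 4) → ends 8; ammo at 8 (size 4, align 4) → ends 12; target at 12 (size 2, align 2) → ends 14; tail pad 2 to reach multiple of 4; total 16 bytes, alignment 4
z at 0 (size 4, align 4) → ends 4
y at 4 (size 16, align 4) → ends 20
cooldown at 20 (size 2, align 2) → ends 22
state at 22 (size 1, align 1) → ends 23
hp at 23 (size 1, align 1) → ends 24
score at 24 (size 2, align 2) → ends 26
x at 26 (size 1, align 1) → ends 27
tail pad 1 to reach multiple of 4
total 28 bytes, alignment 4
— Block2 —
hp at 0 (size 1, align 1) → ends 1
pad 1 to align 2 for cooldown
cooldown at 2 (size 2, align 2) → ends 4
state at 4 (size 1, align 1) → ends 5
pad 3 to align 4 for y
y at 8 (size 16, align 4) → ends 24
score at 24 (size 2, align 2) → ends 26
pad 2 to align 4 for z
z at 28 (size 4, align 4) → ends 32
x at 32 (size 1, align 1) → ends 33
tail pad 3 to reach multiple of 4
total 36 bytes, alignment 4
28 − 36 = -8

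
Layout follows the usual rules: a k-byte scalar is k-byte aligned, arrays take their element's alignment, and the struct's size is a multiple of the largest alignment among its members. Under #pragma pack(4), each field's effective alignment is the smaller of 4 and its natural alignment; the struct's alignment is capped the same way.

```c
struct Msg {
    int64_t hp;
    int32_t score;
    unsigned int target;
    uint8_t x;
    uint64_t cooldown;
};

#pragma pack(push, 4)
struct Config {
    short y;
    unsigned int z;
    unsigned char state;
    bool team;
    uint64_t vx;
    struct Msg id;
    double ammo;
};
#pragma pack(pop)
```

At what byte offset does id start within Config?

20

Msg: @0: hp [8B, align 8] → 8; @8: score [4B, align 4] → 12; @12: target [4B, align 4] → 16; @16: x [1B, align 1] → 17; +7 pad (align 8); @24: cooldown [8B, align 8] → 32; size 32, align 8
@0: y [2B, align 2] → 2
+2 pad (align 4)
@4: z [4B, align 4] → 8
@8: state [1B, align 1] → 9
@9: team [1B, align 1] → 10
+2 pad (align 4)
@12: vx [8B, align 4] → 20
@20: id [32B, align 4] → 52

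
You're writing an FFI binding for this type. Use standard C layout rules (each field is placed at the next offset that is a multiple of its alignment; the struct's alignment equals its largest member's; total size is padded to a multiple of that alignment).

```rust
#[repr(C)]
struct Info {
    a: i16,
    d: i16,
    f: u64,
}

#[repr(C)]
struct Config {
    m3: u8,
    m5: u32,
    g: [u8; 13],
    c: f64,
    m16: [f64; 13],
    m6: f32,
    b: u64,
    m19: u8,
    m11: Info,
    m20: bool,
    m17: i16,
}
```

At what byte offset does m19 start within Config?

Info: a at 0 (size 2, align 2) → ends 2; d at 2 (size 2, align 2) → ends 4; pad 4 to align 8 for f; f at 8 (size 8, align 8) → ends 16; total 16 bytes, alignment 8
m3 at 0 (size 1, align 1) → ends 1
pad 3 to align 4 for m5
m5 at 4 (size 4, align 4) → ends 8
g at 8 (size 13, align 1) → ends 21
pad 3 to align 8 for c
c at 24 (size 8, align 8) → ends 32
m16 at 32 (size 104, align 8) → ends 136
m6 at 136 (size 4, align 4) → ends 140
pad 4 to align 8 for b
b at 144 (size 8, align 8) → ends 152
m19 at 152 (size 1, align 1) → ends 153

152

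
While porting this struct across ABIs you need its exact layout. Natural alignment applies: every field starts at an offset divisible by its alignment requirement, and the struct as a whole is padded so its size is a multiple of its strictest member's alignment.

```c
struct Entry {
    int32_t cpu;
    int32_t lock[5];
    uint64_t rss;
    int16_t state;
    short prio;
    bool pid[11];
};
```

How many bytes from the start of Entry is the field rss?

0..4  cpu  (4B, 4-aligned)
4..24  lock  (20B, 4-aligned)
24..32  rss  (8B, 8-aligned)

24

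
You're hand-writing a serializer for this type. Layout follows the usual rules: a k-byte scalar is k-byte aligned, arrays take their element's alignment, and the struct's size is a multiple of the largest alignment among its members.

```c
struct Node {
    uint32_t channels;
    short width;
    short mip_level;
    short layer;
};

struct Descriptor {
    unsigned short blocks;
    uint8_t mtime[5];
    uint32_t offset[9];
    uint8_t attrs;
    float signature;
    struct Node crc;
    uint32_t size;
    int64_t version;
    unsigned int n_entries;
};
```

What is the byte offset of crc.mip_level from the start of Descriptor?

Node: @0: channels [4B, align 4] → 4; @4: width [2B, align 2] → 6; @6: mip_level [2B, align 2] → 8; @8: layer [2B, align 2] → 10; +2 tail pad (align 4); size 12, align 4
@0: blocks [2B, align 2] → 2
@2: mtime [5B, align 1] → 7
+1 pad (align 4)
@8: offset [36B, align 4] → 44
@44: attrs [1B, align 1] → 45
+3 pad (align 4)
@48: signature [4B, align 4] → 52
@52: crc [12B, align 4] → 64
within Node: mip_level at 6
52 + 6 = 58

58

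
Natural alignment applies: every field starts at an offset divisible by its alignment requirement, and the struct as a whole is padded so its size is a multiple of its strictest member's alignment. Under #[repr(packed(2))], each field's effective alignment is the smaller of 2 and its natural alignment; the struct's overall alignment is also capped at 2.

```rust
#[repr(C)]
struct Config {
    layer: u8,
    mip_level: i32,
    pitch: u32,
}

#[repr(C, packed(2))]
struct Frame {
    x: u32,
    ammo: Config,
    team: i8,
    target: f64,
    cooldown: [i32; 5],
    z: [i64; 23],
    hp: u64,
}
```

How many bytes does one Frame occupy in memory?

Config: 0..1  layer  (1B, 1-aligned); 1..4  -- padding (3B); 4..8  mip_level  (4B, 4-aligned); 8..12  pitch  (4B, 4-aligned); sizeof = 12, alignof = 4
0..4  x  (4B, 2-aligned)
4..16  ammo  (12B, 2-aligned)
16..17  team  (1B, 1-aligned)
17..18  -- padding (1B)
18..26  target  (8B, 2-aligned)
26..46  cooldown  (20B, 2-aligned)
46..230  z  (184B, 2-aligned)
230..238  hp  (8B, 2-aligned)
sizeof = 238, alignof = 2

238 bytes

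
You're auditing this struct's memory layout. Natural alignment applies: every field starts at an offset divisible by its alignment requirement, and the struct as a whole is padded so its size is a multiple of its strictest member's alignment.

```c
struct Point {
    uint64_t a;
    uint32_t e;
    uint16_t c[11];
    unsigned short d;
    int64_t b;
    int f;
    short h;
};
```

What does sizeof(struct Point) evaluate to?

@0: a [8B, align 8] → 8
@8: e [4B, align 4] → 12
@12: c [22B, align 2] → 34
@34: d [2B, align 2] → 36
+4 pad (align 8)
@40: b [8B, align 8] → 48
@48: f [4B, align 4] → 52
@52: h [2B, align 2] → 54
+2 tail pad (align 8)
size 56, align 8

56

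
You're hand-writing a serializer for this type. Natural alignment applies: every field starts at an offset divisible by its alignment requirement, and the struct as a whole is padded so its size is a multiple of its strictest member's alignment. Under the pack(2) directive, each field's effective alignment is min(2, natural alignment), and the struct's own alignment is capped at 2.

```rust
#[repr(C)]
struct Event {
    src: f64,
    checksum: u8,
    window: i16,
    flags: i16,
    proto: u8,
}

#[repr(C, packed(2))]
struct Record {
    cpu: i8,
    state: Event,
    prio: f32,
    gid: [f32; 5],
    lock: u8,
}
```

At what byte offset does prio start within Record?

18

Event: src at 0 (size 8, align 8) → ends 8; checksum at 8 (size 1, align 1) → ends 9; pad 1 to align 2 for window; window at 10 (size 2, align 2) → ends 12; flags at 12 (size 2, align 2) → ends 14; proto at 14 (size 1, align 1) → ends 15; tail pad 1 to reach multiple of 8; total 16 bytes, alignment 8
cpu at 0 (size 1, align 1) → ends 1
pad 1 to align 2 for state
state at 2 (size 16, align 2) → ends 18
prio at 18 (size 4, align 2) → ends 22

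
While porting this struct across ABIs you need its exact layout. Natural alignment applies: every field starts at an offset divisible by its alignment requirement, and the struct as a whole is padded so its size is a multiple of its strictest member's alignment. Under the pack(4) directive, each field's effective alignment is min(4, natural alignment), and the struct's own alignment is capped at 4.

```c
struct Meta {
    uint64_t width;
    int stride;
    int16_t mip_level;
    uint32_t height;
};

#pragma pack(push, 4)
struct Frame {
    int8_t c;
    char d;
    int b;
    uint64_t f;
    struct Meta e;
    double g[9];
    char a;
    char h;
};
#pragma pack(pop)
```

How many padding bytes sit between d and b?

Meta: width at 0 (size 8, align 8) → ends 8; stride at 8 (size 4, align 4) → ends 12; mip_level at 12 (size 2, align 2) → ends 14; pad 2 to align 4 for height; height at 16 (size 4, align 4) → ends 20; tail pad 4 to reach multiple of 8; total 24 bytes, alignment 8
c at 0 (size 1, align 1) → ends 1
d at 1 (size 1, align 1) → ends 2
pad 2 to align 4 for b
b at 4 (size 4, align 4) → ends 8

2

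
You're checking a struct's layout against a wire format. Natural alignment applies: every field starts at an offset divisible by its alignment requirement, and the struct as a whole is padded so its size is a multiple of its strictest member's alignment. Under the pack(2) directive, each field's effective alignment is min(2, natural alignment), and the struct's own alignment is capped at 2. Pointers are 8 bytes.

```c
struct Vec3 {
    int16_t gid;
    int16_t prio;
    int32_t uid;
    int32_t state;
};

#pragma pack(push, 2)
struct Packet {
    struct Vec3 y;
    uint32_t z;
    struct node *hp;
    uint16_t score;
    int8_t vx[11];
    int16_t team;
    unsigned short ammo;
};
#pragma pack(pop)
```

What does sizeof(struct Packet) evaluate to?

Vec3: @0: gid [2B, align 2] → 2; @2: prio [2B, align 2] → 4; @4: uid [4B, align 4] → 8; @8: state [4B, align 4] → 12; size 12, align 4
@0: y [12B, align 2] → 12
@12: z [4B, align 2] → 16
@16: hp [8B, align 2] → 24
@24: score [2B, align 2] → 26
@26: vx [11B, align 1] → 37
+1 pad (align 2)
@38: team [2B, align 2] → 40
@40: ammo [2B, align 2] → 42
size 42, align 2

42 bytes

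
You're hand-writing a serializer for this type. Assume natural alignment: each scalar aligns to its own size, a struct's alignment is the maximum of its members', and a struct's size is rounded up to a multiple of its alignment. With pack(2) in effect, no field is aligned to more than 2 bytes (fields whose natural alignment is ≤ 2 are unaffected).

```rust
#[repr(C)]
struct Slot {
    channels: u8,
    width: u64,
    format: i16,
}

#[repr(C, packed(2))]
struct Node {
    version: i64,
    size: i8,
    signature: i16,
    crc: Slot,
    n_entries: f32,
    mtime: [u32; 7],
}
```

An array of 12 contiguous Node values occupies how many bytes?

816

Slot: @0: channels [1B, align 1] → 1; +7 pad (align 8); @8: width [8B, align 8] → 16; @16: format [2B, align 2] → 18; +6 tail pad (align 8); size 24, align 8
@0: version [8B, align 2] → 8
@8: size [1B, align 1] → 9
+1 pad (align 2)
@10: signature [2B, align 2] → 12
@12: crc [24B, align 2] → 36
@36: n_entries [4B, align 2] → 40
@40: mtime [28B, align 2] → 68
size 68, align 2
array of 12: 12 × 68 = 816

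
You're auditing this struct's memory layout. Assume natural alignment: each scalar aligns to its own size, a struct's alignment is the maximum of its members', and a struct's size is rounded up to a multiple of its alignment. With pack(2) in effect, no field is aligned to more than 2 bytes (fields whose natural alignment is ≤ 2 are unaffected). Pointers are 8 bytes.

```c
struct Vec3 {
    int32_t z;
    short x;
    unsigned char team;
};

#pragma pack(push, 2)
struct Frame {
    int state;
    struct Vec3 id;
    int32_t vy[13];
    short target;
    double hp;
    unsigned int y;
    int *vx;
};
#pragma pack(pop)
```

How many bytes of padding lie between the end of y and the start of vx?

Vec3: @0: z [4B, align 4] → 4; @4: x [2B, align 2] → 6; @6: team [1B, align 1] → 7; +1 tail pad (align 4); size 8, align 4
@0: state [4B, align 2] → 4
@4: id [8B, align 2] → 12
@12: vy [52B, align 2] → 64
@64: target [2B, align 2] → 66
@66: hp [8B, align 2] → 74
@74: y [4B, align 2] → 78
@78: vx [8B, align 2] → 86

0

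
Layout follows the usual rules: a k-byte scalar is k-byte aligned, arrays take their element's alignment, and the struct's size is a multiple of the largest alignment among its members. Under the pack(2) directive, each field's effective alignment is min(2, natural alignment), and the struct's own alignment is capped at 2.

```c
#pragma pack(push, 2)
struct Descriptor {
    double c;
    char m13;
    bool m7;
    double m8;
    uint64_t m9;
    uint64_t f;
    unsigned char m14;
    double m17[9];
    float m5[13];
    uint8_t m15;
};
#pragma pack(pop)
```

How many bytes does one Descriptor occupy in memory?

@0: c [8B, align 2] → 8
@8: m13 [1B, align 1] → 9
@9: m7 [1B, align 1] → 10
@10: m8 [8B, align 2] → 18
@18: m9 [8B, align 2] → 26
@26: f [8B, align 2] → 34
@34: m14 [1B, align 1] → 35
+1 pad (align 2)
@36: m17 [72B, align 2] → 108
@108: m5 [52B, align 2] → 160
@160: m15 [1B, align 1] → 161
+1 tail pad (align 2)
size 162, align 2

162 bytes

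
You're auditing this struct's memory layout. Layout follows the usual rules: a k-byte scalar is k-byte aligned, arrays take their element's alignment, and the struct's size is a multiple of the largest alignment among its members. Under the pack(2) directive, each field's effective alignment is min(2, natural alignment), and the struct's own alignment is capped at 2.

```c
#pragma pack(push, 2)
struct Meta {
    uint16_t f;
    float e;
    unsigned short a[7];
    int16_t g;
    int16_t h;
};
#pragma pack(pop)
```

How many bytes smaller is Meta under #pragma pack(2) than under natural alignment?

4

natural layout:
  @0: f [2B, align 2] → 2
  +2 pad (align 4)
  @4: e [4B, align 4] → 8
  @8: a [14B, align 2] → 22
  @22: g [2B, align 2] → 24
  @24: h [2B, align 2] → 26
  +2 tail pad (align 4)
  size 28, align 4
packed(2) layout:
  @0: f [2B, align 2] → 2
  @2: e [4B, align 2] → 6
  @6: a [14B, align 2] → 20
  @20: g [2B, align 2] → 22
  @22: h [2B, align 2] → 24
  size 24, align 2
28 − 24 = 4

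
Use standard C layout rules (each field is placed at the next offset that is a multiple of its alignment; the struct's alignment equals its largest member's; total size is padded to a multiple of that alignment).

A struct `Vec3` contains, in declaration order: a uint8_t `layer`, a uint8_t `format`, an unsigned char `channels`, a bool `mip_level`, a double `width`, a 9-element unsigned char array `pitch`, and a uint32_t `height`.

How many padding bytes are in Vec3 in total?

@0: layer [1B, align 1] → 1
@1: format [1B, align 1] → 2
@2: channels [1B, align 1] → 3
@3: mip_level [1B, align 1] → 4
+4 pad (align 8)
@8: width [8B, align 8] → 16
@16: pitch [9B, align 1] → 25
+3 pad (align 4)
@28: height [4B, align 4] → 32
size 32, align 8
data bytes 25, size 32 → padding 7

7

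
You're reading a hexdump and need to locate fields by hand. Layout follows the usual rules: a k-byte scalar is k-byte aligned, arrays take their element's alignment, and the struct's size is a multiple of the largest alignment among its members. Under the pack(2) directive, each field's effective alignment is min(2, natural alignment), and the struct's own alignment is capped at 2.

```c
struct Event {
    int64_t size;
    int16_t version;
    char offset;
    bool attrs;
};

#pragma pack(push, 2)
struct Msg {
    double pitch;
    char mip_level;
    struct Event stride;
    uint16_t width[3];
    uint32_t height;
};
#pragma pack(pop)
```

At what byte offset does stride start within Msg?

Event: size at 0 (size 8, align 8) → ends 8; version at 8 (size 2, align 2) → ends 10; offset at 10 (size 1, align 1) → ends 11; attrs at 11 (size 1, align 1) → ends 12; tail pad 4 to reach multiple of 8; total 16 bytes, alignment 8
pitch at 0 (size 8, align 2) → ends 8
mip_level at 8 (size 1, align 1) → ends 9
pad 1 to align 2 for stride
stride at 10 (size 16, align 2) → ends 26

10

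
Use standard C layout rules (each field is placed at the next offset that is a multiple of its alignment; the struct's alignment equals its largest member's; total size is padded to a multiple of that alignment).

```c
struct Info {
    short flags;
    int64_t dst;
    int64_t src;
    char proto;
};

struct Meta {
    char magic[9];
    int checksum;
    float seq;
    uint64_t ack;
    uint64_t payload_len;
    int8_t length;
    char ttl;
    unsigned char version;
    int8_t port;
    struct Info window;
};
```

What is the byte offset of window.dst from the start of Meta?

56

Info: @0: flags [2B, align 2] → 2; +6 pad (align 8); @8: dst [8B, align 8] → 16; @16: src [8B, align 8] → 24; @24: proto [1B, align 1] → 25; +7 tail pad (align 8); size 32, align 8
@0: magic [9B, align 1] → 9
+3 pad (align 4)
@12: checksum [4B, align 4] → 16
@16: seq [4B, align 4] → 20
+4 pad (align 8)
@24: ack [8B, align 8] → 32
@32: payload_len [8B, align 8] → 40
@40: length [1B, align 1] → 41
@41: ttl [1B, align 1] → 42
@42: version [1B, align 1] → 43
@43: port [1B, align 1] → 44
+4 pad (align 8)
@48: window [32B, align 8] → 80
within Info: dst at 8
48 + 8 = 56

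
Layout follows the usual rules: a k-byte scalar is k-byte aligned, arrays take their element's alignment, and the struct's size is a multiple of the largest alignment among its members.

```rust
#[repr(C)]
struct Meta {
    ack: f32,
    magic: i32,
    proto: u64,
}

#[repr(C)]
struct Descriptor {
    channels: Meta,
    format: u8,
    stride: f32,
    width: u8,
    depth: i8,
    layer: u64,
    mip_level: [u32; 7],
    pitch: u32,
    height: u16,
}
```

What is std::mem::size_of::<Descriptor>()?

Meta: 0..4  ack  (4B, 4-aligned); 4..8  magic  (4B, 4-aligned); 8..16  proto  (8B, 8-aligned); sizeof = 16, alignof = 8
0..16  channels  (16B, 8-aligned)
16..17  format  (1B, 1-aligned)
17..20  -- padding (3B)
20..24  stride  (4B, 4-aligned)
24..25  width  (1B, 1-aligned)
25..26  depth  (1B, 1-aligned)
26..32  -- padding (6B)
32..40  layer  (8B, 8-aligned)
40..68  mip_level  (28B, 4-aligned)
68..72  pitch  (4B, 4-aligned)
72..74  height  (2B, 2-aligned)
74..80  -- tail padding (6B)
sizeof = 80, alignof = 8

80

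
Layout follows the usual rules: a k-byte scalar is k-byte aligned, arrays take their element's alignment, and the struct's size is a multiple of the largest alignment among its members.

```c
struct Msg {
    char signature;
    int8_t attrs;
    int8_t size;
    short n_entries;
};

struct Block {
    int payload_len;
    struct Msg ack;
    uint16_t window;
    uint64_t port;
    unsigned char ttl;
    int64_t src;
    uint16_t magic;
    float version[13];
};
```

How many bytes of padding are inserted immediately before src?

Msg: signature at 0 (size 1, align 1) → ends 1; attrs at 1 (size 1, align 1) → ends 2; size at 2 (size 1, align 1) → ends 3; pad 1 to align 2 for n_entries; n_entries at 4 (size 2, align 2) → ends 6; total 6 bytes, alignment 2
payload_len at 0 (size 4, align 4) → ends 4
ack at 4 (size 6, align 2) → ends 10
window at 10 (size 2, align 2) → ends 12
pad 4 to align 8 for port
port at 16 (size 8, align 8) → ends 24
ttl at 24 (size 1, align 1) → ends 25
pad 7 to align 8 for src
src at 32 (size 8, align 8) → ends 40

7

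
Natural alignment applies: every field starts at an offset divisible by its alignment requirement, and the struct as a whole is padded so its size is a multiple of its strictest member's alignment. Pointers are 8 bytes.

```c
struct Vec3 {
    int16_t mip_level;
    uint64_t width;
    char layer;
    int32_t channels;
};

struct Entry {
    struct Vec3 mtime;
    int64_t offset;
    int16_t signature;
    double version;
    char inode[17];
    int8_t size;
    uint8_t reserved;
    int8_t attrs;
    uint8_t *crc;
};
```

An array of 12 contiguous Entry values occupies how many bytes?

960

Vec3: mip_level at 0 (size 2, align 2) → ends 2; pad 6 to align 8 for width; width at 8 (size 8, align 8) → ends 16; layer at 16 (size 1, align 1) → ends 17; pad 3 to align 4 for channels; channels at 20 (size 4, align 4) → ends 24; total 24 bytes, alignment 8
mtime at 0 (size 24, align 8) → ends 24
offset at 24 (size 8, align 8) → ends 32
signature at 32 (size 2, align 2) → ends 34
pad 6 to align 8 for version
version at 40 (size 8, align 8) → ends 48
inode at 48 (size 17, align 1) → ends 65
size at 65 (size 1, align 1) → ends 66
reserved at 66 (size 1, align 1) → ends 67
attrs at 67 (size 1, align 1) → ends 68
pad 4 to align 8 for crc
crc at 72 (size 8, align 8) → ends 80
total 80 bytes, alignment 8
array of 12: 12 × 80 = 960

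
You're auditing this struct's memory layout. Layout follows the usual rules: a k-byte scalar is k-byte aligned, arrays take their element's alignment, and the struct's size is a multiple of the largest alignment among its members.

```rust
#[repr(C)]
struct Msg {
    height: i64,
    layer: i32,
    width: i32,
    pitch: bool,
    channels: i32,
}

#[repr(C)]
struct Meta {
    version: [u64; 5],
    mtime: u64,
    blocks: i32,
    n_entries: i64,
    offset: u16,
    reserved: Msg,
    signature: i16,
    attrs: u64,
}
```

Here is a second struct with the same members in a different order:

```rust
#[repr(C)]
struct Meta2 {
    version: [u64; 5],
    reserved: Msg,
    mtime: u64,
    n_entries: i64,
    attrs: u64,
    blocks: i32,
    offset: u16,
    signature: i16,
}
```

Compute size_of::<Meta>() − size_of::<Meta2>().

Msg: 0..8  height  (8B, 8-aligned); 8..12  layer  (4B, 4-aligned); 12..16  width  (4B, 4-aligned); 16..17  pitch  (1B, 1-aligned); 17..20  -- padding (3B); 20..24  channels  (4B, 4-aligned); sizeof = 24, alignof = 8
0..40  version  (40B, 8-aligned)
40..48  mtime  (8B, 8-aligned)
48..52  blocks  (4B, 4-aligned)
52..56  -- padding (4B)
56..64  n_entries  (8B, 8-aligned)
64..66  offset  (2B, 2-aligned)
66..72  -- padding (6B)
72..96  reserved  (24B, 8-aligned)
96..98  signature  (2B, 2-aligned)
98..104  -- padding (6B)
104..112  attrs  (8B, 8-aligned)
sizeof = 112, alignof = 8
— Meta2 —
0..40  version  (40B, 8-aligned)
40..64  reserved  (24B, 8-aligned)
64..72  mtime  (8B, 8-aligned)
72..80  n_entries  (8B, 8-aligned)
80..88  attrs  (8B, 8-aligned)
88..92  blocks  (4B, 4-aligned)
92..94  offset  (2B, 2-aligned)
94..96  signature  (2B, 2-aligned)
sizeof = 96, alignof = 8
112 − 96 = 16

16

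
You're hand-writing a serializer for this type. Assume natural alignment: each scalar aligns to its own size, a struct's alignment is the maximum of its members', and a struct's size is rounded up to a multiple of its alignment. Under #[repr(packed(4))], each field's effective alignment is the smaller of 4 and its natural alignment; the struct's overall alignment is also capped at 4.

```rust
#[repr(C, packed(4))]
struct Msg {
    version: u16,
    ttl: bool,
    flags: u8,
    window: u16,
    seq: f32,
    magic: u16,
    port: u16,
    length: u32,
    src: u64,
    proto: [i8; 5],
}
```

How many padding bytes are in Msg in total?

@0: version [2B, align 2] → 2
@2: ttl [1B, align 1] → 3
@3: flags [1B, align 1] → 4
@4: window [2B, align 2] → 6
+2 pad (align 4)
@8: seq [4B, align 4] → 12
@12: magic [2B, align 2] → 14
@14: port [2B, align 2] → 16
@16: length [4B, align 4] → 20
@20: src [8B, align 4] → 28
@28: proto [5B, align 1] → 33
+3 tail pad (align 4)
size 36, align 4
data bytes 31, size 36 → padding 5

5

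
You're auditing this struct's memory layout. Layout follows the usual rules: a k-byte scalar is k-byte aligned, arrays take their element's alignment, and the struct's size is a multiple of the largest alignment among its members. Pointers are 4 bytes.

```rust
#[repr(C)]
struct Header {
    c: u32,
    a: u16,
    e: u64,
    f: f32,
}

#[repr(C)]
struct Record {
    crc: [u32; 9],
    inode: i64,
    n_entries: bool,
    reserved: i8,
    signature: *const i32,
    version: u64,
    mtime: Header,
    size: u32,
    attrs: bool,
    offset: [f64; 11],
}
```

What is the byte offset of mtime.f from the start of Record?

Header: c at 0 (size 4, align 4) → ends 4; a at 4 (size 2, align 2) → ends 6; pad 2 to align 8 for e; e at 8 (size 8, align 8) → ends 16; f at 16 (size 4, align 4) → ends 20; tail pad 4 to reach multiple of 8; total 24 bytes, alignment 8
crc at 0 (size 36, align 4) → ends 36
pad 4 to align 8 for inode
inode at 40 (size 8, align 8) → ends 48
n_entries at 48 (size 1, align 1) → ends 49
reserved at 49 (size 1, align 1) → ends 50
pad 2 to align 4 for signature
signature at 52 (size 4, align 4) → ends 56
version at 56 (size 8, align 8) → ends 64
mtime at 64 (size 24, align 8) → ends 88
within Header: f at 16
64 + 16 = 80

80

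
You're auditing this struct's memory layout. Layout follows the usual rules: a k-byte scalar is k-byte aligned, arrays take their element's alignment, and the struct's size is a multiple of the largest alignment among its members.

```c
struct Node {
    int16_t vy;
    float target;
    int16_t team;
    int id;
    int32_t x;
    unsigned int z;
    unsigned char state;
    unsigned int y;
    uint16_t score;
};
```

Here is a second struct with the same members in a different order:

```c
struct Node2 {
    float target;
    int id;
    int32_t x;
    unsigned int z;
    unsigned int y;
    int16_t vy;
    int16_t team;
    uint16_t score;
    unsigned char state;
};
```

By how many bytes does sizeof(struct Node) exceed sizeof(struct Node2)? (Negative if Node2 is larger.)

8

vy at 0 (size 2, align 2) → ends 2
pad 2 to align 4 for target
target at 4 (size 4, align 4) → ends 8
team at 8 (size 2, align 2) → ends 10
pad 2 to align 4 for id
id at 12 (size 4, align 4) → ends 16
x at 16 (size 4, align 4) → ends 20
z at 20 (size 4, align 4) → ends 24
state at 24 (size 1, align 1) → ends 25
pad 3 to align 4 for y
y at 28 (size 4, align 4) → ends 32
score at 32 (size 2, align 2) → ends 34
tail pad 2 to reach multiple of 4
total 36 bytes, alignment 4
— Node2 —
target at 0 (size 4, align 4) → ends 4
id at 4 (size 4, align 4) → ends 8
x at 8 (size 4, align 4) → ends 12
z at 12 (size 4, align 4) → ends 16
y at 16 (size 4, align 4) → ends 20
vy at 20 (size 2, align 2) → ends 22
team at 22 (size 2, align 2) → ends 24
score at 24 (size 2, align 2) → ends 26
state at 26 (size 1, align 1) → ends 27
tail pad 1 to reach multiple of 4
total 28 bytes, alignment 4
36 − 28 = 8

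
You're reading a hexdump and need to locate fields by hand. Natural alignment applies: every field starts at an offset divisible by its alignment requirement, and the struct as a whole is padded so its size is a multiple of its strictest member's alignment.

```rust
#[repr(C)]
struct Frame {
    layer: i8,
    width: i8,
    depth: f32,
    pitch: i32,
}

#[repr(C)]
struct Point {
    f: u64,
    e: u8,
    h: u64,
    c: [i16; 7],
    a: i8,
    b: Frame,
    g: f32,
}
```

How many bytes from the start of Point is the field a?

Frame: layer at 0 (size 1, align 1) → ends 1; width at 1 (size 1, align 1) → ends 2; pad 2 to align 4 for depth; depth at 4 (size 4, align 4) → ends 8; pitch at 8 (size 4, align 4) → ends 12; total 12 bytes, alignment 4
f at 0 (size 8, align 8) → ends 8
e at 8 (size 1, align 1) → ends 9
pad 7 to align 8 for h
h at 16 (size 8, align 8) → ends 24
c at 24 (size 14, align 2) → ends 38
a at 38 (size 1, align 1) → ends 39

38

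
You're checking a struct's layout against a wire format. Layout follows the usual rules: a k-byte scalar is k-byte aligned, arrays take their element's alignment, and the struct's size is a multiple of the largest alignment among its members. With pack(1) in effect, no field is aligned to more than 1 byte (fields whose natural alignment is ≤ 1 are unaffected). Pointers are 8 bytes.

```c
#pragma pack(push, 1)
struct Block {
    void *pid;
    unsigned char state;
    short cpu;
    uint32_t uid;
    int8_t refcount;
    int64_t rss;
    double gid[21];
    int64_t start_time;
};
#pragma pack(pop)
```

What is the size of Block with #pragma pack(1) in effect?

0..8  pid  (8B, 1-aligned)
8..9  state  (1B, 1-aligned)
9..11  cpu  (2B, 1-aligned)
11..15  uid  (4B, 1-aligned)
15..16  refcount  (1B, 1-aligned)
16..24  rss  (8B, 1-aligned)
24..192  gid  (168B, 1-aligned)
192..200  start_time  (8B, 1-aligned)
sizeof = 200, alignof = 1

200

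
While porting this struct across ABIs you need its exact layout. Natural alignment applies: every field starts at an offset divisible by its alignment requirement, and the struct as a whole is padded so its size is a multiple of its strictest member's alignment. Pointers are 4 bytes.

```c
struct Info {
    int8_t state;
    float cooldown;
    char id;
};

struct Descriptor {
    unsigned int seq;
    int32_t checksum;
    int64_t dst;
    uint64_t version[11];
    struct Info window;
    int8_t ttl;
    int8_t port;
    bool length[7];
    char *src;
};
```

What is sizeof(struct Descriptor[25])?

Info: state at 0 (size 1, align 1) → ends 1; pad 3 to align 4 for cooldown; cooldown at 4 (size 4, align 4) → ends 8; id at 8 (size 1, align 1) → ends 9; tail pad 3 to reach multiple of 4; total 12 bytes, alignment 4
seq at 0 (size 4, align 4) → ends 4
checksum at 4 (size 4, align 4) → ends 8
dst at 8 (size 8, align 8) → ends 16
version at 16 (size 88, align 8) → ends 104
window at 104 (size 12, align 4) → ends 116
ttl at 116 (size 1, align 1) → ends 117
port at 117 (size 1, align 1) → ends 118
length at 118 (size 7, align 1) → ends 125
pad 3 to align 4 for src
src at 128 (size 4, align 4) → ends 132
tail pad 4 to reach multiple of 8
total 136 bytes, alignment 8
array of 25: 25 × 136 = 3400

3400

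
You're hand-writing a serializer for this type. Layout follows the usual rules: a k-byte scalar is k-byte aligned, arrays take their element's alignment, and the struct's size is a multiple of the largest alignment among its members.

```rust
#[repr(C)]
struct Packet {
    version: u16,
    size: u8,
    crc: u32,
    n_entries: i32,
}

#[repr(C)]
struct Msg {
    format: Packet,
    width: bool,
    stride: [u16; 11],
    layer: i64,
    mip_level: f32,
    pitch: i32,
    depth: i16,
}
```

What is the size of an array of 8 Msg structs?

Packet: @0: version [2B, align 2] → 2; @2: size [1B, align 1] → 3; +1 pad (align 4); @4: crc [4B, align 4] → 8; @8: n_entries [4B, align 4] → 12; size 12, align 4
@0: format [12B, align 4] → 12
@12: width [1B, align 1] → 13
+1 pad (align 2)
@14: stride [22B, align 2] → 36
+4 pad (align 8)
@40: layer [8B, align 8] → 48
@48: mip_level [4B, align 4] → 52
@52: pitch [4B, align 4] → 56
@56: depth [2B, align 2] → 58
+6 tail pad (align 8)
size 64, align 8
array of 8: 8 × 64 = 512

512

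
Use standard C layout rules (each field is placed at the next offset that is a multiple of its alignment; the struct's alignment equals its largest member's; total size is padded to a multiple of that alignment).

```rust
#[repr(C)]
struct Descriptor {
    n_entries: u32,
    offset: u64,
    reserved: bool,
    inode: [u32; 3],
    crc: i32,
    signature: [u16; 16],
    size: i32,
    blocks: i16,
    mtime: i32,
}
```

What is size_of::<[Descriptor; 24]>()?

@0: n_entries [4B, align 4] → 4
+4 pad (align 8)
@8: offset [8B, align 8] → 16
@16: reserved [1B, align 1] → 17
+3 pad (align 4)
@20: inode [12B, align 4] → 32
@32: crc [4B, align 4] → 36
@36: signature [32B, align 2] → 68
@68: size [4B, align 4] → 72
@72: blocks [2B, align 2] → 74
+2 pad (align 4)
@76: mtime [4B, align 4] → 80
size 80, align 8
array of 24: 24 × 80 = 1920

1920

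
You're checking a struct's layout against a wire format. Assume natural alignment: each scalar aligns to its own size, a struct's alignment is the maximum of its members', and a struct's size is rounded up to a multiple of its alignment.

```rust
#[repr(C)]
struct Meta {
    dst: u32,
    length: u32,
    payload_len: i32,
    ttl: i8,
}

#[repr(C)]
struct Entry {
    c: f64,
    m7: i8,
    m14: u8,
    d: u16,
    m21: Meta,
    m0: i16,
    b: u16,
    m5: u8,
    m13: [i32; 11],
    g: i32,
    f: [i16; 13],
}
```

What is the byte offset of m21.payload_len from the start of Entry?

20

Meta: @0: dst [4B, align 4] → 4; @4: length [4B, align 4] → 8; @8: payload_len [4B, align 4] → 12; @12: ttl [1B, align 1] → 13; +3 tail pad (align 4); size 16, align 4
@0: c [8B, align 8] → 8
@8: m7 [1B, align 1] → 9
@9: m14 [1B, align 1] → 10
@10: d [2B, align 2] → 12
@12: m21 [16B, align 4] → 28
within Meta: payload_len at 8
12 + 8 = 20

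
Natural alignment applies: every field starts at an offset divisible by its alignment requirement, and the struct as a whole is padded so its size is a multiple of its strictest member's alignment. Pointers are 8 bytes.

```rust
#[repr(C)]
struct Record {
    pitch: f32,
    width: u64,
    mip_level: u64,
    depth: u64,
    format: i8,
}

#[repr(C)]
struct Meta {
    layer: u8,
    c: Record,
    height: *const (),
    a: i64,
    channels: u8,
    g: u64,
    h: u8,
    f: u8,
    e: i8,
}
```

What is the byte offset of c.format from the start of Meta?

40

Record: pitch at 0 (size 4, align 4) → ends 4; pad 4 to align 8 for width; width at 8 (size 8, align 8) → ends 16; mip_level at 16 (size 8, align 8) → ends 24; depth at 24 (size 8, align 8) → ends 32; format at 32 (size 1, align 1) → ends 33; tail pad 7 to reach multiple of 8; total 40 bytes, alignment 8
layer at 0 (size 1, align 1) → ends 1
pad 7 to align 8 for c
c at 8 (size 40, align 8) → ends 48
within Record: format at 32
8 + 32 = 40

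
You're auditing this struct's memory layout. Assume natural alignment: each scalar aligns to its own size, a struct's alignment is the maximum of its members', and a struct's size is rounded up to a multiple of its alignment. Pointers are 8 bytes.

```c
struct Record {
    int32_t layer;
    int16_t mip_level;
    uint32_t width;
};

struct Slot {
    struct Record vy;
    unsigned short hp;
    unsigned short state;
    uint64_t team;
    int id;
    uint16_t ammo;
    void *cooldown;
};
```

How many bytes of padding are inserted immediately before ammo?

0

Record: layer at 0 (size 4, align 4) → ends 4; mip_level at 4 (size 2, align 2) → ends 6; pad 2 to align 4 for width; width at 8 (size 4, align 4) → ends 12; total 12 bytes, alignment 4
vy at 0 (size 12, align 4) → ends 12
hp at 12 (size 2, align 2) → ends 14
state at 14 (size 2, align 2) → ends 16
team at 16 (size 8, align 8) → ends 24
id at 24 (size 4, align 4) → ends 28
ammo at 28 (size 2, align 2) → ends 30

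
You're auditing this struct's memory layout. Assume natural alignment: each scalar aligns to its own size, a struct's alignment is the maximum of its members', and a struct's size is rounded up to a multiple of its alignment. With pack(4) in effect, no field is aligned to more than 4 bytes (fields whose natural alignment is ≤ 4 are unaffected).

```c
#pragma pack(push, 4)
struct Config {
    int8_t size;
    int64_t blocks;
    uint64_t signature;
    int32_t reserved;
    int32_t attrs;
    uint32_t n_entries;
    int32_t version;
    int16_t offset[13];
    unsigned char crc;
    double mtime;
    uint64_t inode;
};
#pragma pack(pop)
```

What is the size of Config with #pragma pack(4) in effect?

size at 0 (size 1, align 1) → ends 1
pad 3 to align 4 for blocks
blocks at 4 (size 8, align 4) → ends 12
signature at 12 (size 8, align 4) → ends 20
reserved at 20 (size 4, align 4) → ends 24
attrs at 24 (size 4, align 4) → ends 28
n_entries at 28 (size 4, align 4) → ends 32
version at 32 (size 4, align 4) → ends 36
offset at 36 (size 26, align 2) → ends 62
crc at 62 (size 1, align 1) → ends 63
pad 1 to align 4 for mtime
mtime at 64 (size 8, align 4) → ends 72
inode at 72 (size 8, align 4) → ends 80
total 80 bytes, alignment 4

80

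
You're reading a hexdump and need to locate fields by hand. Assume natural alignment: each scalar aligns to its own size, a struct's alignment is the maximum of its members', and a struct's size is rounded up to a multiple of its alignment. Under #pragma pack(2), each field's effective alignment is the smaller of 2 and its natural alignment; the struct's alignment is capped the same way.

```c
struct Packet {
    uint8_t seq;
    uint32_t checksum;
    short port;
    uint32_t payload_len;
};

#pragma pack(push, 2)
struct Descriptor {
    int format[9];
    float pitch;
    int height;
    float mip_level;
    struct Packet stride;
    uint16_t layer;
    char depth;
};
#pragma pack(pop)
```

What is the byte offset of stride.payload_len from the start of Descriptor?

60

Packet: 0..1  seq  (1B, 1-aligned); 1..4  -- padding (3B); 4..8  checksum  (4B, 4-aligned); 8..10  port  (2B, 2-aligned); 10..12  -- padding (2B); 12..16  payload_len  (4B, 4-aligned); sizeof = 16, alignof = 4
0..36  format  (36B, 2-aligned)
36..40  pitch  (4B, 2-aligned)
40..44  height  (4B, 2-aligned)
44..48  mip_level  (4B, 2-aligned)
48..64  stride  (16B, 2-aligned)
within Packet: payload_len at 12
48 + 12 = 60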